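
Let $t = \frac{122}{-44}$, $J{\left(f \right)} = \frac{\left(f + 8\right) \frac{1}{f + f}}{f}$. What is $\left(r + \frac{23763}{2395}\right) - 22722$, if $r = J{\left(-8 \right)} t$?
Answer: $- \frac{54395427}{2395} \approx -22712.0$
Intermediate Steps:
$J{\left(f \right)} = \frac{8 + f}{2 f^{2}}$ ($J{\left(f \right)} = \frac{\left(8 + f\right) \frac{1}{2 f}}{f} = \frac{\frac{1}{2} \frac{1}{f} \left(8 + f\right)}{f} = \frac{8 + f}{2 f^{2}}$)
$t = - \frac{61}{22}$ ($t = 122 \left(- \frac{1}{44}\right) = - \frac{61}{22} \approx -2.7727$)
$r = 0$ ($r = \frac{8 - 8}{2 \cdot 64} \left(- \frac{61}{22}\right) = \frac{1}{2} \cdot \frac{1}{64} \cdot 0 \left(- \frac{61}{22}\right) = 0 \left(- \frac{61}{22}\right) = 0$)
$\left(r + \frac{23763}{2395}\right) - 22722 = \left(0 + \frac{23763}{2395}\right) - 22722 = \frac{23763}{2395} - 22722 = - \frac{54395427}{2395}$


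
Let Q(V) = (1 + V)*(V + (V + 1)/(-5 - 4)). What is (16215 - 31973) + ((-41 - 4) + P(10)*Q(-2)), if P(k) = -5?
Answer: -142312/9 ≈ -15812.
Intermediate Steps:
Q(V) = (1 + V)*(-⅑ + 8*V/9) (Q(V) = (1 + V)*(V + (1 + V)/(-9)) = (1 + V)*(V + (1 + V)*(-⅑)) = (1 + V)*(V + (-⅑ - V/9)) = (1 + V)*(-⅑ + 8*V/9))
(16215 - 31973) + ((-41 - 4) + P(10)*Q(-2)) = (16215 - 31973) + ((-41 - 4) - 5*(-⅑ + (7/9)*(-2) + (8/9)*(-2)²)) = -15758 + (-45 - 5*(-⅑ - 14/9 + (8/9)*4)) = -15758 + (-45 - 5*(-⅑ - 14/9 + 32/9)) = -15758 + (-45 - 5*17/9) = -15758 + (-45 - 85/9) = -15758 - 490/9 = -142312/9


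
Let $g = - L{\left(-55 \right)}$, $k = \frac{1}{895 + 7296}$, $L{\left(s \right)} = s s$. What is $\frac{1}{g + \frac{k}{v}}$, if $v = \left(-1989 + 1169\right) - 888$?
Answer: $- \frac{13990228}{42320439701} \approx -0.00033058$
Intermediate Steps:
$L{\left(s \right)} = s^{2}$
$v = -1708$ ($v = -820 - 888 = -1708$)
$k = \frac{1}{8191} \approx 0.00012209$
$g = -3025$ ($g = - \left(-55\right)^{2} = \left(-1\right) 3025 = -3025$)
$\frac{1}{g + \frac{k}{v}} = \frac{1}{-3025 + \frac{1}{8191 \left(-1708\right)}} = \frac{1}{-3025 + \frac{1}{8191} \left(- \frac{1}{1708}\right)} = \frac{1}{-3025 - \frac{1}{13990228}} = \frac{1}{- \frac{42320439701}{13990228}} = - \frac{13990228}{42320439701}$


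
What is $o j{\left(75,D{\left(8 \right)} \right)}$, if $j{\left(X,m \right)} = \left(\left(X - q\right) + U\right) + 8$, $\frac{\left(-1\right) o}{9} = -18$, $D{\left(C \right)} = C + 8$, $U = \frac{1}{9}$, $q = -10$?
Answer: $15084$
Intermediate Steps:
$U = \frac{1}{9} \approx 0.11111$
$D{\left(C \right)} = 8 + C$
$o = 162$ ($o = \left(-9\right) \left(-18\right) = 162$)
$j{\left(X,m \right)} = \frac{163}{9} + X$ ($j{\left(X,m \right)} = \left(\left(X - -10\right) + \frac{1}{9}\right) + 8 = \left(\left(X + 10\right) + \frac{1}{9}\right) + 8 = \left(\left(10 + X\right) + \frac{1}{9}\right) + 8 = \left(\frac{91}{9} + X\right) + 8 = \frac{163}{9} + X$)
$o j{\left(75,D{\left(8 \right)} \right)} = 162 \left(\frac{163}{9} + 75\right) = 162 \cdot \frac{838}{9} = 15084$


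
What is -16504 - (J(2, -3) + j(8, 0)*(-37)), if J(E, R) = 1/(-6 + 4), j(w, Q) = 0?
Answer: -33007/2 ≈ -16504.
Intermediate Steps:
J(E, R) = -1/2 (J(E, R) = 1/(-2) = -1/2)
-16504 - (J(2, -3) + j(8, 0)*(-37)) = -16504 - (-1/2 + 0*(-37)) = -16504 - (-1/2 + 0) = -16504 - 1*(-1/2) = -16504 + 1/2 = -33007/2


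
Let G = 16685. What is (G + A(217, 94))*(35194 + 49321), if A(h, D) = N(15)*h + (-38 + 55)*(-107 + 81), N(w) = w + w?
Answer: 1922969795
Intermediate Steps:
N(w) = 2*w
A(h, D) = -442 + 30*h (A(h, D) = (2*15)*h + (-38 + 55)*(-107 + 81) = 30*h + 17*(-26) = 30*h - 442 = -442 + 30*h)
(G + A(217, 94))*(35194 + 49321) = (16685 + (-442 + 30*217))*(35194 + 49321) = (16685 + (-442 + 6510))*84515 = (16685 + 6068)*84515 = 22753*84515 = 1922969795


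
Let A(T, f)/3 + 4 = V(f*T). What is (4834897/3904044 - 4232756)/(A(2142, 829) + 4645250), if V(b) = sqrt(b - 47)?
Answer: -38380955736966171173/42121160347463063310 + 16524860830367*sqrt(1775671)/28080773564975375540 ≈ -0.91042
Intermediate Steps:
V(b) = sqrt(-47 + b)
A(T, f) = -12 + 3*sqrt(-47 + T*f) (A(T, f) = -12 + 3*sqrt(-47 + f*T) = -12 + 3*sqrt(-47 + T*f))
(4834897/3904044 - 4232756)/(A(2142, 829) + 4645250) = (4834897/3904044 - 4232756)/((-12 + 3*sqrt(-47 + 2142*829)) + 4645250) = (4834897*(1/3904044) - 4232756)/((-12 + 3*sqrt(-47 + 1775718)) + 4645250) = (4834897/3904044 - 4232756)/((-12 + 3*sqrt(1775671)) + 4645250) = -16524860830367/(3904044*(4645238 + 3*sqrt(1775671)))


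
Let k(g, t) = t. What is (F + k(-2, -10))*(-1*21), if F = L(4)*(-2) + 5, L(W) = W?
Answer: 273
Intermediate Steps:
F = -3 (F = 4*(-2) + 5 = -8 + 5 = -3)
(F + k(-2, -10))*(-1*21) = (-3 - 10)*(-1*21) = -13*(-21) = 273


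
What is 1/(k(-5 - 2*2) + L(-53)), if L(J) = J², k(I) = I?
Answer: 1/2800 ≈ 0.00035714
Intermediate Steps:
1/(k(-5 - 2*2) + L(-53)) = 1/((-5 - 2*2) + (-53)²) = 1/((-5 - 4) + 2809) = 1/(-9 + 2809) = 1/2800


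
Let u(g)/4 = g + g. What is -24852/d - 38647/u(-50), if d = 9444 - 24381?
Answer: 195737013/1991600 ≈ 98.281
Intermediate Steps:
u(g) = 8*g (u(g) = 4*(g + g) = 4*(2*g) = 8*g)
d = -14937
-24852/d - 38647/u(-50) = -24852/(-14937) - 38647/(8*(-50)) = -24852*(-1/14937) - 38647/(-400) = 8284/4979 - 38647*(-1/400) = 8284/4979 + 38647/400 = 195737013/1991600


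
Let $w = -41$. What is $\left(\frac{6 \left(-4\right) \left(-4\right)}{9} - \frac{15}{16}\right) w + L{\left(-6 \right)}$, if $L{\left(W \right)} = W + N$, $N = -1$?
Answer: $- \frac{19483}{48} \approx -405.9$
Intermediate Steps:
$L{\left(W \right)} = -1 + W$ ($L{\left(W \right)} = W - 1 = -1 + W$)
$\left(\frac{6 \left(-4\right) \left(-4\right)}{9} - \frac{15}{16}\right) w + L{\left(-6 \right)} = \left(\frac{6 \left(-4\right) \left(-4\right)}{9} - \frac{15}{16}\right) \left(-41\right) - 7 = \left(\left(-24\right) \left(-4\right) \frac{1}{9} - \frac{15}{16}\right) \left(-41\right) - 7 = \left(96 \cdot \frac{1}{9} - \frac{15}{16}\right) \left(-41\right) - 7 = \left(\frac{32}{3} - \frac{15}{16}\right) \left(-41\right) - 7 = \frac{467}{48} \left(-41\right) - 7 = - \frac{19147}{48} - 7 = - \frac{19483}{48}$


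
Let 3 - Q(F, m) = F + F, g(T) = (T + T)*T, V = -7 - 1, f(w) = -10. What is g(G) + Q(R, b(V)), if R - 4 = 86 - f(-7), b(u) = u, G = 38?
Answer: 2691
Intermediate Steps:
V = -8
g(T) = 2*T**2 (g(T) = (2*T)*T = 2*T**2)
R = 100 (R = 4 + (86 - 1*(-10)) = 4 + (86 + 10) = 4 + 96 = 100)
Q(F, m) = 3 - 2*F (Q(F, m) = 3 - (F + F) = 3 - 2*F)
g(G) + Q(R, b(V)) = 2*38**2 + (3 - 2*100) = 2*1444 + (3 - 200) = 2888 - 197 = 2691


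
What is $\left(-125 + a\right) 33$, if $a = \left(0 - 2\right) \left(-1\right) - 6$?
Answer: $-4257$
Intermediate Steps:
$a = -4$ ($a = \left(0 - 2\right) \left(-1\right) - 6 = \left(-2\right) \left(-1\right) - 6 = 2 - 6 = -4$)
$\left(-125 + a\right) 33 = \left(-125 - 4\right) 33 = \left(-129\right) 33 = -4257$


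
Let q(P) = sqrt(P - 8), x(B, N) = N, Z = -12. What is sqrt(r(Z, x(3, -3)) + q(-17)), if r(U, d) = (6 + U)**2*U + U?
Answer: sqrt(-444 + 5*I) ≈ 0.1186 + 21.072*I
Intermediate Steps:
r(U, d) = U + U*(6 + U)**2 (r(U, d) = U*(6 + U)**2 + U = U + U*(6 + U)**2)
q(P) = sqrt(-8 + P)
sqrt(r(Z, x(3, -3)) + q(-17)) = sqrt(-12*(1 + (6 - 12)**2) + sqrt(-8 - 17)) = sqrt(-12*(1 + (-6)**2) + sqrt(-25)) = sqrt(-12*(1 + 36) + 5*I) = sqrt(-12*37 + 5*I) = sqrt(-444 + 5*I)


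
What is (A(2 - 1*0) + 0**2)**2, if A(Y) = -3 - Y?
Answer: 25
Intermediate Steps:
(A(2 - 1*0) + 0**2)**2 = ((-3 - (2 - 1*0)) + 0**2)**2 = ((-3 - (2 + 0)) + 0)**2 = ((-3 - 1*2) + 0)**2 = ((-3 - 2) + 0)**2 = (-5 + 0)**2 = (-5)**2 = 25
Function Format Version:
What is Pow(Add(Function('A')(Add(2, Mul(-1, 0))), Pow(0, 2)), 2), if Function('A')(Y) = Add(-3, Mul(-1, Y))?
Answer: 25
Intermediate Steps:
Pow(Add(Function('A')(Add(2, Mul(-1, 0))), Pow(0, 2)), 2) = Pow(Add(Add(-3, Mul(-1, Add(2, Mul(-1, 0)))), Pow(0, 2)), 2) = Pow(Add(Add(-3, Mul(-1, Add(2, 0))), 0), 2) = Pow(Add(Add(-3, Mul(-1, 2)), 0), 2) = Pow(Add(Add(-3, -2), 0), 2) = Pow(Add(-5, 0), 2) = Pow(-5, 2) = 25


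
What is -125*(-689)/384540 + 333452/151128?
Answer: 90539443/37253052 ≈ 2.4304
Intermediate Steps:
-125*(-689)/384540 + 333452/151128 = 86125*(1/384540) + 333452*(1/151128) = 1325/5916 + 83363/37782 = 90539443/37253052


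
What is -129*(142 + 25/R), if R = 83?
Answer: -1523619/83 ≈ -18357.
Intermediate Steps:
-129*(142 + 25/R) = -129*(142 + 25/83) = -129*11811/83 = -1523619/83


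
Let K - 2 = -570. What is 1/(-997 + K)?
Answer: -1/1565 ≈ -0.00063898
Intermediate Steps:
K = -568 (K = 2 - 570 = -568)
1/(-997 + K) = 1/(-997 - 568) = 1/(-1565) = -1/1565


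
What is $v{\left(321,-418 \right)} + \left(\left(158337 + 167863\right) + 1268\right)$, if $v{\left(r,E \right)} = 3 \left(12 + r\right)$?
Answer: $328467$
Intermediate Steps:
$v{\left(r,E \right)} = 36 + 3 r$
$v{\left(321,-418 \right)} + \left(\left(158337 + 167863\right) + 1268\right) = \left(36 + 3 \cdot 321\right) + \left(\left(158337 + 167863\right) + 1268\right) = \left(36 + 963\right) + \left(326200 + 1268\right) = 999 + 327468 = 328467$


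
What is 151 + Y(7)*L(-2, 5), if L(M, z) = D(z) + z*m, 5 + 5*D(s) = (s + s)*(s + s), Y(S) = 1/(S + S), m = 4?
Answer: 2153/14 ≈ 153.79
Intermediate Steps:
Y(S) = 1/(2*S)
D(s) = -1 + 4*s²/5 (D(s) = -1 + ((s + s)*(s + s))/5 = -1 + ((2*s)*(2*s))/5 = -1 + (4*s²)/5 = -1 + 4*s²/5)
L(M, z) = -1 + 4*z + 4*z²/5 (L(M, z) = (-1 + 4*z²/5) + z*4 = (-1 + 4*z²/5) + 4*z = -1 + 4*z + 4*z²/5)
151 + Y(7)*L(-2, 5) = 151 + ((½)/7)*(-1 + 4*5 + (⅘)*5²) = 151 + ((½)*(⅐))*(-1 + 20 + (⅘)*25) = 151 + (-1 + 20 + 20)/14 = 151 + (1/14)*39 = 151 + 39/14 = 2153/14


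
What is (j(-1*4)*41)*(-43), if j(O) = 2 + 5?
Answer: -12341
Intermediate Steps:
j(O) = 7
(j(-1*4)*41)*(-43) = (7*41)*(-43) = 287*(-43) = -12341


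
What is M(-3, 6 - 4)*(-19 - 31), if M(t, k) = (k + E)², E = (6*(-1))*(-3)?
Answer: -20000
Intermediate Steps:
E = 18 (E = -6*(-3) = 18)
M(t, k) = (18 + k)² (M(t, k) = (k + 18)² = (18 + k)²)
M(-3, 6 - 4)*(-19 - 31) = (18 + (6 - 4))²*(-19 - 31) = (18 + 2)²*(-50) = 20²*(-50) = 400*(-50) = -20000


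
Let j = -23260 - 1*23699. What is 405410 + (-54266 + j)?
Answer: 304185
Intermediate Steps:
j = -46959 (j = -23260 - 23699 = -46959)
405410 + (-54266 + j) = 405410 + (-54266 - 46959) = 405410 - 101225 = 304185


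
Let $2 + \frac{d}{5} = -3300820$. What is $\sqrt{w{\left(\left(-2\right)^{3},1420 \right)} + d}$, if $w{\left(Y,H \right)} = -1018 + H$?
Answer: $2 i \sqrt{4125927} \approx 4062.5 i$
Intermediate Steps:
$d = -16504110$ ($d = -10 + 5 \left(-3300820\right) = -10 - 16504100 = -16504110$)
$\sqrt{w{\left(\left(-2\right)^{3},1420 \right)} + d} = \sqrt{\left(-1018 + 1420\right) - 16504110} = \sqrt{402 - 16504110} = \sqrt{-16503708} = 2 i \sqrt{4125927}$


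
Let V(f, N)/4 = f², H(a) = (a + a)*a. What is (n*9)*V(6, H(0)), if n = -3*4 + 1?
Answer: -14256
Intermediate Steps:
H(a) = 2*a² (H(a) = (2*a)*a = 2*a²)
n = -11 (n = -12 + 1 = -11)
V(f, N) = 4*f²
(n*9)*V(6, H(0)) = (-11*9)*(4*6²) = -396*36 = -99*144 = -14256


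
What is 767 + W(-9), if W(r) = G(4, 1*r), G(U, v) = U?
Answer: 771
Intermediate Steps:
W(r) = 4
767 + W(-9) = 767 + 4 = 771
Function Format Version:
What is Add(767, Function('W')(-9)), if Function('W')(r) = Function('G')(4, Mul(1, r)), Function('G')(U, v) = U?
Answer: 771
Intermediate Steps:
Function('W')(r) = 4
Add(767, Function('W')(-9)) = Add(767, 4) = 771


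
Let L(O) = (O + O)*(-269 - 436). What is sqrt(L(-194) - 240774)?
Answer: sqrt(32766) ≈ 181.01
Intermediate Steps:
L(O) = -1410*O (L(O) = (2*O)*(-705) = -1410*O)
sqrt(L(-194) - 240774) = sqrt(-1410*(-194) - 240774) = sqrt(273540 - 240774) = sqrt(32766)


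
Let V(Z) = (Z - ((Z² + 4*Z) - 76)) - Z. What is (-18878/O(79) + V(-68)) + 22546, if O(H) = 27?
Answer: 474412/27 ≈ 17571.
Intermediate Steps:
V(Z) = 76 - Z² - 4*Z (V(Z) = (Z - (-76 + Z² + 4*Z)) - Z = (Z + (76 - Z² - 4*Z)) - Z = (76 - Z² - 3*Z) - Z = 76 - Z² - 4*Z)
(-18878/O(79) + V(-68)) + 22546 = (-18878/27 + (76 - 1*(-68)² - 4*(-68))) + 22546 = (-18878*1/27 + (76 - 1*4624 + 272)) + 22546 = (-18878/27 + (76 - 4624 + 272)) + 22546 = (-18878/27 - 4276) + 22546 = -134330/27 + 22546 = 474412/27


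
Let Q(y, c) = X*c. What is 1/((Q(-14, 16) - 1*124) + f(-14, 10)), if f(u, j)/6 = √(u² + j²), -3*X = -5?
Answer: 219/2660 + 27*√74/2660 ≈ 0.16965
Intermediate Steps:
X = 5/3 (X = -⅓*(-5) = 5/3 ≈ 1.6667)
Q(y, c) = 5*c/3
f(u, j) = 6*√(j² + u²) (f(u, j) = 6*√(u² + j²) = 6*√(j² + u²))
1/((Q(-14, 16) - 1*124) + f(-14, 10)) = 1/(((5/3)*16 - 1*124) + 6*√(10² + (-14)²)) = 1/((80/3 - 124) + 6*√(100 + 196)) = 1/(-292/3 + 6*√296) = 1/(-292/3 + 6*(2*√74)) = 1/(-292/3 + 12*√74)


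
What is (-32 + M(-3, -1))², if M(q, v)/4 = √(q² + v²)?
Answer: 1184 - 256*√10 ≈ 374.46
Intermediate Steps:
M(q, v) = 4*√(q² + v²)
(-32 + M(-3, -1))² = (-32 + 4*√((-3)² + (-1)²))² = (-32 + 4*√(9 + 1))² = (-32 + 4*√10)²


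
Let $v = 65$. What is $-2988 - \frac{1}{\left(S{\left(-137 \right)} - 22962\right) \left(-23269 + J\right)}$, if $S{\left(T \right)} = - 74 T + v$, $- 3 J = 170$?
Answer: $- \frac{889265196829}{297612181} \approx -2988.0$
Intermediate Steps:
$J = - \frac{170}{3}$ ($J = \left(- \frac{1}{3}\right) 170 = - \frac{170}{3} \approx -56.667$)
$S{\left(T \right)} = 65 - 74 T$ ($S{\left(T \right)} = - 74 T + 65 = 65 - 74 T$)
$-2988 - \frac{1}{\left(S{\left(-137 \right)} - 22962\right) \left(-23269 + J\right)} = -2988 - \frac{1}{\left(\left(65 - -10138\right) - 22962\right) \left(-23269 - \frac{170}{3}\right)} = -2988 - \frac{1}{\left(\left(65 + 10138\right) - 22962\right) \left(- \frac{69977}{3}\right)} = -2988 - \frac{1}{\left(10203 - 22962\right) \left(- \frac{69977}{3}\right)} = -2988 - \frac{1}{\left(-12759\right) \left(- \frac{69977}{3}\right)} = -2988 - \frac{1}{297612181} = - \frac{889265196829}{297612181}$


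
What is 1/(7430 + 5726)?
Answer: 1/13156 ≈ 7.6011e-5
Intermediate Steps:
1/(7430 + 5726) = 1/13156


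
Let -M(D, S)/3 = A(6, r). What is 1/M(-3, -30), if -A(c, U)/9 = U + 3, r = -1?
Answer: 1/54 ≈ 0.018519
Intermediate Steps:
A(c, U) = -27 - 9*U (A(c, U) = -9*(U + 3) = -9*(3 + U) = -27 - 9*U)
M(D, S) = 54 (M(D, S) = -3*(-27 - 9*(-1)) = -3*(-27 + 9) = -3*(-18) = 54)
1/M(-3, -30) = 1/54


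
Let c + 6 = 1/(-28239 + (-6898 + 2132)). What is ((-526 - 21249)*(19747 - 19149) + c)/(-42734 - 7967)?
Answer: 429773155281/1673386505 ≈ 256.83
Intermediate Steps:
c = -198031/33005 (c = -6 + 1/(-28239 + (-6898 + 2132)) = -6 + 1/(-28239 - 4766) = -6 + 1/(-33005) = -6 - 1/33005 = -198031/33005 ≈ -6.0000)
((-526 - 21249)*(19747 - 19149) + c)/(-42734 - 7967) = ((-526 - 21249)*(19747 - 19149) - 198031/33005)/(-42734 - 7967) = (-21775*598 - 198031/33005)/(-50701) = (-13021450 - 198031/33005)*(-1/50701) = -429773155281/33005*(-1/50701) = 429773155281/1673386505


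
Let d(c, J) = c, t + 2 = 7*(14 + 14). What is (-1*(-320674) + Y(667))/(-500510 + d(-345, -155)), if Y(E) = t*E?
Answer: -450072/500855 ≈ -0.89861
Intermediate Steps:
t = 194 (t = -2 + 7*(14 + 14) = -2 + 7*28 = -2 + 196 = 194)
Y(E) = 194*E
(-1*(-320674) + Y(667))/(-500510 + d(-345, -155)) = (-1*(-320674) + 194*667)/(-500510 - 345) = (320674 + 129398)/(-500855) = 450072*(-1/500855) = -450072/500855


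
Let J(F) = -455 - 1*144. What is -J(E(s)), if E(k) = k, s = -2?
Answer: 599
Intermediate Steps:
J(F) = -599 (J(F) = -455 - 144 = -599)
-J(E(s)) = -1*(-599) = 599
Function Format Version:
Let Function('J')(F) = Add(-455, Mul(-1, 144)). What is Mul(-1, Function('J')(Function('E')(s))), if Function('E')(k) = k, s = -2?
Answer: 599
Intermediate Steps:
Function('J')(F) = -599 (Function('J')(F) = Add(-455, -144) = -599)
Mul(-1, Function('J')(Function('E')(s))) = Mul(-1, -599) = 599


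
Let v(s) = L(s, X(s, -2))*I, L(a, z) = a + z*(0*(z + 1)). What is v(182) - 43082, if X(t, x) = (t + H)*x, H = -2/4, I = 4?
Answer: -42354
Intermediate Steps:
H = -½ (H = -2*¼ = -½ ≈ -0.50000)
X(t, x) = x*(-½ + t) (X(t, x) = (t - ½)*x = (-½ + t)*x = x*(-½ + t))
L(a, z) = a (L(a, z) = a + z*(0*(1 + z)) = a + z*0 = a + 0 = a)
v(s) = 4*s (v(s) = s*4 = 4*s)
v(182) - 43082 = 4*182 - 43082 = 728 - 43082 = -42354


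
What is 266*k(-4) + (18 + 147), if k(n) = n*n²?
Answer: -16859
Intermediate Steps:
k(n) = n³
266*k(-4) + (18 + 147) = 266*(-4)³ + (18 + 147) = 266*(-64) + 165 = -17024 + 165 = -16859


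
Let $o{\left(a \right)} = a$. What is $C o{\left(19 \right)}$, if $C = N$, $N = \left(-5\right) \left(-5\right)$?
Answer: $475$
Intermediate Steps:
$N = 25$
$C = 25$
$C o{\left(19 \right)} = 25 \cdot 19 = 475$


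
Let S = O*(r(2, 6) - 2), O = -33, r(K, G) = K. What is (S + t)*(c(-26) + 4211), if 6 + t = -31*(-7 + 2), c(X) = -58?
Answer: 618797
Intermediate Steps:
t = 149 (t = -6 - 31*(-7 + 2) = -6 - 31*(-5) = -6 + 155 = 149)
S = 0 (S = -33*(2 - 2) = -33*0 = 0)
(S + t)*(c(-26) + 4211) = (0 + 149)*(-58 + 4211) = 149*4153 = 618797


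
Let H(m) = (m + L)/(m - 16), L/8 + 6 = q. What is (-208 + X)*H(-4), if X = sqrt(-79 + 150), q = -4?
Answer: -4368/5 + 21*sqrt(71)/5 ≈ -838.21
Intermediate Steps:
L = -80 (L = -48 + 8*(-4) = -48 - 32 = -80)
X = sqrt(71) ≈ 8.4261
H(m) = (-80 + m)/(-16 + m) (H(m) = (m - 80)/(m - 16) = (-80 + m)/(-16 + m))
(-208 + X)*H(-4) = (-208 + sqrt(71))*((-80 - 4)/(-16 - 4)) = (-208 + sqrt(71))*(-84/(-20)) = (-208 + sqrt(71))*(-1/20*(-84)) = (-208 + sqrt(71))*(21/5) = -4368/5 + 21*sqrt(71)/5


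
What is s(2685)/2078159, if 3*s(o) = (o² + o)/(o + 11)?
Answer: 1201985/2801358332 ≈ 0.00042907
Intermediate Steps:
s(o) = (o + o²)/(3*(11 + o)) (s(o) = ((o² + o)/(o + 11))/3 = ((o + o²)/(11 + o))/3 = (o + o²)/(3*(11 + o)))
s(2685)/2078159 = ((⅓)*2685*(1 + 2685)/(11 + 2685))/2078159 = ((⅓)*2685*2686/2696)*(1/2078159) = ((⅓)*2685*(1/2696)*2686)*(1/2078159) = (1201985/1348)*(1/2078159) = 1201985/2801358332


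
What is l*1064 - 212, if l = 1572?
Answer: 1672396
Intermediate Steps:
l*1064 - 212 = 1572*1064 - 212 = 1672608 - 212 = 1672396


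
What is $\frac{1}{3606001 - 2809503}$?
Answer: $\frac{1}{796498} \approx 1.2555 \cdot 10^{-6}$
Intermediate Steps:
$\frac{1}{3606001 - 2809503} = \frac{1}{796498}$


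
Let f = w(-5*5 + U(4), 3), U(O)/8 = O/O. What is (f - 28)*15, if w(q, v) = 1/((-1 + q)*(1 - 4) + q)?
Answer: -15525/37 ≈ -419.59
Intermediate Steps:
U(O) = 8 (U(O) = 8*(O/O) = 8*1 = 8)
w(q, v) = 1/(3 - 2*q) (w(q, v) = 1/((-1 + q)*(-3) + q) = 1/((3 - 3*q) + q) = 1/(3 - 2*q))
f = 1/37 (f = -1/(-3 + 2*(-5*5 + 8)) = -1/(-3 + 2*(-25 + 8)) = -1/(-3 + 2*(-17)) = -1/(-3 - 34) = -1/(-37) = -1*(-1/37) = 1/37 ≈ 0.027027)
(f - 28)*15 = (1/37 - 28)*15 = -1035/37*15 = -15525/37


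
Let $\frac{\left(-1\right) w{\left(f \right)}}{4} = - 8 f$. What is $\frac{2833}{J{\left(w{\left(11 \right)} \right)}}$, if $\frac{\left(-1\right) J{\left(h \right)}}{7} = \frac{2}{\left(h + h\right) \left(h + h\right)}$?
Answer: $- \frac{702040064}{7} \approx -1.0029 \cdot 10^{8}$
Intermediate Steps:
$w{\left(f \right)} = 32 f$ ($w{\left(f \right)} = - 4 \left(- 8 f\right) = 32 f$)
$J{\left(h \right)} = - \frac{7}{2 h^{2}}$ ($J{\left(h \right)} = - 7 \frac{2}{\left(h + h\right) \left(h + h\right)} = - 7 \frac{2}{2 h 2 h} = - 7 \frac{2}{4 h^{2}} = - 7 \cdot 2 \frac{1}{4 h^{2}} = - 7 \frac{1}{2 h^{2}} = - \frac{7}{2 h^{2}}$)
$\frac{2833}{J{\left(w{\left(11 \right)} \right)}} = \frac{2833}{\left(- \frac{7}{2}\right) \frac{1}{123904}} = \frac{2833}{- \frac{7}{247808}} = 2833 \left(- \frac{247808}{7}\right) = - \frac{702040064}{7}$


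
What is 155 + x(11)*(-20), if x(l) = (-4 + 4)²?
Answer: 155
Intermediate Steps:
x(l) = 0 (x(l) = 0² = 0)
155 + x(11)*(-20) = 155 + 0*(-20) = 155 + 0 = 155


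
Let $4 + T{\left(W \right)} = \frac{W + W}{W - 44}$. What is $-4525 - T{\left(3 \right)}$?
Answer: $- \frac{185355}{41} \approx -4520.9$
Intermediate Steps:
$T{\left(W \right)} = -4 + \frac{2 W}{-44 + W}$ ($T{\left(W \right)} = -4 + \frac{W + W}{W - 44} = -4 + \frac{2 W}{-44 + W}$)
$-4525 - T{\left(3 \right)} = -4525 - \frac{2 \left(88 - 3\right)}{-44 + 3} = -4525 - \frac{2 \left(88 - 3\right)}{-41} = -4525 - 2 \left(- \frac{1}{41}\right) 85 = -4525 - - \frac{170}{41} = -4525 + \frac{170}{41} = - \frac{185355}{41}$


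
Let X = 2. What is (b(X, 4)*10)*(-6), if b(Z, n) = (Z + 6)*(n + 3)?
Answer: -3360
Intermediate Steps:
b(Z, n) = (3 + n)*(6 + Z) (b(Z, n) = (6 + Z)*(3 + n) = (3 + n)*(6 + Z))
(b(X, 4)*10)*(-6) = ((18 + 3*2 + 6*4 + 2*4)*10)*(-6) = ((18 + 6 + 24 + 8)*10)*(-6) = (56*10)*(-6) = 560*(-6) = -3360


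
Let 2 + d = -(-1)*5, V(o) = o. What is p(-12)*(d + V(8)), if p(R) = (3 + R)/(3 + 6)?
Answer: -11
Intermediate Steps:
p(R) = ⅓ + R/9 (p(R) = (3 + R)/9 = (3 + R)*(⅑) = ⅓ + R/9)
d = 3 (d = -2 - (-1)*5 = -2 - 1*(-5) = -2 + 5 = 3)
p(-12)*(d + V(8)) = (⅓ + (⅑)*(-12))*(3 + 8) = (⅓ - 4/3)*11 = -1*11 = -11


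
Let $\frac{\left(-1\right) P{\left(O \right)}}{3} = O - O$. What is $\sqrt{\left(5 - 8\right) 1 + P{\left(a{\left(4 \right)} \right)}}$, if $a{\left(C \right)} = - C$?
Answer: $i \sqrt{3} \approx 1.732 i$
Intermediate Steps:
$P{\left(O \right)} = 0$ ($P{\left(O \right)} = - 3 \left(O - O\right) = \left(-3\right) 0 = 0$)
$\sqrt{\left(5 - 8\right) 1 + P{\left(a{\left(4 \right)} \right)}} = \sqrt{\left(5 - 8\right) 1 + 0} = \sqrt{\left(-3\right) 1 + 0} = \sqrt{-3 + 0} = \sqrt{-3} = i \sqrt{3}$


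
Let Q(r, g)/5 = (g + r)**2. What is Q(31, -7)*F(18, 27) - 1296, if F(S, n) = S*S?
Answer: 931824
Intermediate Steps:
F(S, n) = S**2
Q(r, g) = 5*(g + r)**2
Q(31, -7)*F(18, 27) - 1296 = (5*(-7 + 31)**2)*18**2 - 1296 = (5*24**2)*324 - 1296 = (5*576)*324 - 1296 = 2880*324 - 1296 = 933120 - 1296 = 931824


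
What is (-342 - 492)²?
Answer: 695556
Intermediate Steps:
(-342 - 492)² = (-834)² = 695556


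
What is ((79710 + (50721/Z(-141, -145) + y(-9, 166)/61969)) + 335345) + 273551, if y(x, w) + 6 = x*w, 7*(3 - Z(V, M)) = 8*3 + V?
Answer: 1970256260025/2850574 ≈ 6.9118e+5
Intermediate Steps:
Z(V, M) = -3/7 - V/7 (Z(V, M) = 3 - (8*3 + V)/7 = 3 - (24 + V)/7 = 3 + (-24/7 - V/7) = -3/7 - V/7)
y(x, w) = -6 + w*x (y(x, w) = -6 + x*w = -6 + w*x)
((79710 + (50721/Z(-141, -145) + y(-9, 166)/61969)) + 335345) + 273551 = ((79710 + (50721/(-3/7 - ⅐*(-141)) + (-6 + 166*(-9))/61969)) + 335345) + 273551 = ((79710 + (50721/(-3/7 + 141/7) + (-6 - 1494)*(1/61969))) + 335345) + 273551 = ((79710 + (50721/(138/7) - 1500*1/61969)) + 335345) + 273551 = ((79710 + (50721*(7/138) - 1500/61969)) + 335345) + 273551 = ((79710 + (118349/46 - 1500/61969)) + 335345) + 273551 = ((79710 + 7333900181/2850574) + 335345) + 273551 = (234553153721/2850574 + 335345) + 273551 = 1190478891751/2850574 + 273551 = 1970256260025/2850574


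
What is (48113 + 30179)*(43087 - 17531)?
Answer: 2000830352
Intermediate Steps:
(48113 + 30179)*(43087 - 17531) = 78292*25556 = 2000830352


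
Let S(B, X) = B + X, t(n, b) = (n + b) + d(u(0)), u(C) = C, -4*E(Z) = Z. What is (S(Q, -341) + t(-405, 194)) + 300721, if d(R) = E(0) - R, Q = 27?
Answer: 300196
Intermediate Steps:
E(Z) = -Z/4
d(R) = -R (d(R) = -1/4*0 - R = 0 - R = -R)
t(n, b) = b + n (t(n, b) = (n + b) - 1*0 = (b + n) + 0 = b + n)
(S(Q, -341) + t(-405, 194)) + 300721 = ((27 - 341) + (194 - 405)) + 300721 = (-314 - 211) + 300721 = -525 + 300721 = 300196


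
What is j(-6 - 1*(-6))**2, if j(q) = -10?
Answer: 100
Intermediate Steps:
j(-6 - 1*(-6))**2 = (-10)**2 = 100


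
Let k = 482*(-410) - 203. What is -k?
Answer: 197823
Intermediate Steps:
k = -197823 (k = -197620 - 203 = -197823)
-k = -1*(-197823) = 197823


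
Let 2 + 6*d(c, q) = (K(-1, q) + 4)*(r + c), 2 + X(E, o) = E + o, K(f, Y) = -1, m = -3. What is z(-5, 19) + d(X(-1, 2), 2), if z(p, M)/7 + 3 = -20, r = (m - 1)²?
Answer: -923/6 ≈ -153.83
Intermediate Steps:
r = 16 (r = (-3 - 1)² = (-4)² = 16)
z(p, M) = -161 (z(p, M) = -21 + 7*(-20) = -21 - 140 = -161)
X(E, o) = -2 + E + o (X(E, o) = -2 + (E + o) = -2 + E + o)
d(c, q) = 23/3 + c/2 (d(c, q) = -⅓ + ((-1 + 4)*(16 + c))/6 = -⅓ + (3*(16 + c))/6 = -⅓ + (48 + 3*c)/6 = -⅓ + (8 + c/2) = 23/3 + c/2)
z(-5, 19) + d(X(-1, 2), 2) = -161 + (23/3 + (-2 - 1 + 2)/2) = -161 + (23/3 + (½)*(-1)) = -161 + (23/3 - ½) = -161 + 43/6 = -923/6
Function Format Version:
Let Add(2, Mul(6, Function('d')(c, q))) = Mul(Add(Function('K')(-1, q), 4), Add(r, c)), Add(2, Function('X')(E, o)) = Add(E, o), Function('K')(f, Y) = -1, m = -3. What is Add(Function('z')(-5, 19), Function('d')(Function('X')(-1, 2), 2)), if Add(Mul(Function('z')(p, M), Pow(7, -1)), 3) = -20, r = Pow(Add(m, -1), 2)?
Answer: Rational(-923, 6) ≈ -153.83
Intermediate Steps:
r = 16 (r = Pow(Add(-3, -1), 2) = Pow(-4, 2) = 16)
Function('z')(p, M) = -161 (Function('z')(p, M) = Add(-21, Mul(7, -20)) = Add(-21, -140) = -161)
Function('X')(E, o) = Add(-2, E, o) (Function('X')(E, o) = Add(-2, Add(E, o)) = Add(-2, E, o))
Function('d')(c, q) = Add(Rational(23, 3), Mul(Rational(1, 2), c)) (Function('d')(c, q) = Add(Rational(-1, 3), Mul(Rational(1, 6), Mul(Add(-1, 4), Add(16, c)))) = Add(Rational(-1, 3), Mul(Rational(1, 6), Mul(3, Add(16, c)))) = Add(Rational(-1, 3), Mul(Rational(1, 6), Add(48, Mul(3, c)))) = Add(Rational(-1, 3), Add(8, Mul(Rational(1, 2), c))) = Add(Rational(23, 3), Mul(Rational(1, 2), c)))
Add(Function('z')(-5, 19), Function('d')(Function('X')(-1, 2), 2)) = Add(-161, Add(Rational(23, 3), Mul(Rational(1, 2), Add(-2, -1, 2)))) = Add(-161, Add(Rational(23, 3), Mul(Rational(1, 2), -1))) = Add(-161, Add(Rational(23, 3), Rational(-1, 2))) = Add(-161, Rational(43, 6)) = Rational(-923, 6)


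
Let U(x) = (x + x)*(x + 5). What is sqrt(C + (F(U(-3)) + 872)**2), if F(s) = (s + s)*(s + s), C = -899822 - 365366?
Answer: 2*sqrt(207879) ≈ 911.88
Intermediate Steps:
U(x) = 2*x*(5 + x) (U(x) = (2*x)*(5 + x) = 2*x*(5 + x))
C = -1265188
F(s) = 4*s**2 (F(s) = (2*s)*(2*s) = 4*s**2)
sqrt(C + (F(U(-3)) + 872)**2) = sqrt(-1265188 + (4*(2*(-3)*(5 - 3))**2 + 872)**2) = sqrt(-1265188 + (4*(2*(-3)*2)**2 + 872)**2) = sqrt(-1265188 + (4*(-12)**2 + 872)**2) = sqrt(-1265188 + (4*144 + 872)**2) = sqrt(-1265188 + (576 + 872)**2) = sqrt(-1265188 + 1448**2) = sqrt(-1265188 + 2096704) = sqrt(831516) = 2*sqrt(207879)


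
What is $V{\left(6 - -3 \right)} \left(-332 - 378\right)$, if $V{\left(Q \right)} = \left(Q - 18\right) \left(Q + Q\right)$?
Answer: $115020$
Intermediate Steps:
$V{\left(Q \right)} = 2 Q \left(-18 + Q\right)$ ($V{\left(Q \right)} = \left(-18 + Q\right) 2 Q = 2 Q \left(-18 + Q\right)$)
$V{\left(6 - -3 \right)} \left(-332 - 378\right) = 2 \left(6 - -3\right) \left(-18 + \left(6 - -3\right)\right) \left(-332 - 378\right) = 2 \left(6 + 3\right) \left(-18 + \left(6 + 3\right)\right) \left(-710\right) = 2 \cdot 9 \left(-18 + 9\right) \left(-710\right) = 2 \cdot 9 \left(-9\right) \left(-710\right) = \left(-162\right) \left(-710\right) = 115020$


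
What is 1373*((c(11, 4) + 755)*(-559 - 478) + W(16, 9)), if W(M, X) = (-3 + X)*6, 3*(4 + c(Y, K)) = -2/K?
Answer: -6413926937/6 ≈ -1.0690e+9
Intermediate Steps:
c(Y, K) = -4 - 2/(3*K) (c(Y, K) = -4 + (-2/K)/3 = -4 - 2/(3*K))
W(M, X) = -18 + 6*X
1373*((c(11, 4) + 755)*(-559 - 478) + W(16, 9)) = 1373*(((-4 - ⅔/4) + 755)*(-559 - 478) + (-18 + 6*9)) = 1373*(((-4 - ⅔*¼) + 755)*(-1037) + (-18 + 54)) = 1373*(((-4 - ⅙) + 755)*(-1037) + 36) = 1373*((-25/6 + 755)*(-1037) + 36) = 1373*((4505/6)*(-1037) + 36) = 1373*(-4671685/6 + 36) = 1373*(-4671469/6) = -6413926937/6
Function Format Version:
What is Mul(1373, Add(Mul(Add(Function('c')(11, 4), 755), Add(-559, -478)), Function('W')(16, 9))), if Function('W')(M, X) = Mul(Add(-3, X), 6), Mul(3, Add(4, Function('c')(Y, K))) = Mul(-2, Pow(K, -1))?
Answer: Rational(-6413926937, 6) ≈ -1.0690e+9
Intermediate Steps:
Function('c')(Y, K) = Add(-4, Mul(Rational(-2, 3), Pow(K, -1))) (Function('c')(Y, K) = Add(-4, Mul(Rational(1, 3), Mul(-2, Pow(K, -1)))) = Add(-4, Mul(Rational(-2, 3), Pow(K, -1))))
Function('W')(M, X) = Add(-18, Mul(6, X))
Mul(1373, Add(Mul(Add(Function('c')(11, 4), 755), Add(-559, -478)), Function('W')(16, 9))) = Mul(1373, Add(Mul(Add(Add(-4, Mul(Rational(-2, 3), Pow(4, -1))), 755), Add(-559, -478)), Add(-18, Mul(6, 9)))) = Mul(1373, Add(Mul(Add(Add(-4, Mul(Rational(-2, 3), Rational(1, 4))), 755), -1037), Add(-18, 54))) = Mul(1373, Add(Mul(Add(Add(-4, Rational(-1, 6)), 755), -1037), 36)) = Mul(1373, Add(Mul(Add(Rational(-25, 6), 755), -1037), 36)) = Mul(1373, Add(Mul(Rational(4505, 6), -1037), 36)) = Mul(1373, Add(Rational(-4671685, 6), 36)) = Mul(1373, Rational(-4671469, 6)) = Rational(-6413926937, 6)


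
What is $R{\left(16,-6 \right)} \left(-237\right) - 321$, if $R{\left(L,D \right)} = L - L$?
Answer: $-321$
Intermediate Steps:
$R{\left(L,D \right)} = 0$
$R{\left(16,-6 \right)} \left(-237\right) - 321 = 0 \left(-237\right) - 321 = 0 - 321 = -321$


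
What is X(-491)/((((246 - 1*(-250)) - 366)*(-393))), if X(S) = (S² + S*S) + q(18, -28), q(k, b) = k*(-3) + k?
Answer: -241063/25545 ≈ -9.4368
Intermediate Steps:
q(k, b) = -2*k (q(k, b) = -3*k + k = -2*k)
X(S) = -36 + 2*S² (X(S) = (S² + S*S) - 2*18 = (S² + S²) - 36 = 2*S² - 36 = -36 + 2*S²)
X(-491)/((((246 - 1*(-250)) - 366)*(-393))) = (-36 + 2*(-491)²)/((((246 - 1*(-250)) - 366)*(-393))) = (-36 + 2*241081)/((((246 + 250) - 366)*(-393))) = (-36 + 482162)/(((496 - 366)*(-393))) = 482126/((130*(-393))) = 482126/(-51090) = 482126*(-1/51090) = -241063/25545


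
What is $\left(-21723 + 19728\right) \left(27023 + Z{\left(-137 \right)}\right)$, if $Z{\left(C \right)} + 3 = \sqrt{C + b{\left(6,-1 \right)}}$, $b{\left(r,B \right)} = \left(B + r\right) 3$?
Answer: $-53904900 - 1995 i \sqrt{122} \approx -5.3905 \cdot 10^{7} - 22036.0 i$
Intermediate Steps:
$b{\left(r,B \right)} = 3 B + 3 r$
$Z{\left(C \right)} = -3 + \sqrt{15 + C}$ ($Z{\left(C \right)} = -3 + \sqrt{C + \left(3 \left(-1\right) + 3 \cdot 6\right)} = -3 + \sqrt{C + \left(-3 + 18\right)} = -3 + \sqrt{C + 15} = -3 + \sqrt{15 + C}$)
$\left(-21723 + 19728\right) \left(27023 + Z{\left(-137 \right)}\right) = \left(-21723 + 19728\right) \left(27023 - \left(3 - \sqrt{15 - 137}\right)\right) = - 1995 \left(27023 - \left(3 - \sqrt{-122}\right)\right) = - 1995 \left(27023 - \left(3 - i \sqrt{122}\right)\right) = - 1995 \left(27020 + i \sqrt{122}\right) = -53904900 - 1995 i \sqrt{122}$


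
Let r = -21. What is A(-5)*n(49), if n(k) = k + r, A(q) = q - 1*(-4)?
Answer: -28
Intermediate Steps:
A(q) = 4 + q (A(q) = q + 4 = 4 + q)
n(k) = -21 + k (n(k) = k - 21 = -21 + k)
A(-5)*n(49) = (4 - 5)*(-21 + 49) = -1*28 = -28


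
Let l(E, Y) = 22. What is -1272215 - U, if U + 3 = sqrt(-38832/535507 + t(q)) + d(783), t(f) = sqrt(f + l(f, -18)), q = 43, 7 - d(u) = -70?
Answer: -1272289 - sqrt(-20794807824 + 286767747049*sqrt(65))/535507 ≈ -1.2723e+6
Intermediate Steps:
d(u) = 77 (d(u) = 7 - 1*(-70) = 7 + 70 = 77)
t(f) = sqrt(22 + f) (t(f) = sqrt(f + 22) = sqrt(22 + f))
U = 74 + sqrt(-38832/535507 + sqrt(65)) (U = -3 + (sqrt(-38832/535507 + sqrt(22 + 43)) + 77) = -3 + (sqrt(-38832*1/535507 + sqrt(65)) + 77) = -3 + (sqrt(-38832/535507 + sqrt(65)) + 77) = -3 + (77 + sqrt(-38832/535507 + sqrt(65))) = 74 + sqrt(-38832/535507 + sqrt(65)) ≈ 76.827)
-1272215 - U = -1272215 - (74 + sqrt(-20794807824 + 286767747049*sqrt(65))/535507) = -1272215 + (-74 - sqrt(-20794807824 + 286767747049*sqrt(65))/535507) = -1272289 - sqrt(-20794807824 + 286767747049*sqrt(65))/535507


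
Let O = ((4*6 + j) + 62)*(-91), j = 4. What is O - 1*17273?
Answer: -25463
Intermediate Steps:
O = -8190 (O = ((4*6 + 4) + 62)*(-91) = ((24 + 4) + 62)*(-91) = (28 + 62)*(-91) = 90*(-91) = -8190)
O - 1*17273 = -8190 - 1*17273 = -8190 - 17273 = -25463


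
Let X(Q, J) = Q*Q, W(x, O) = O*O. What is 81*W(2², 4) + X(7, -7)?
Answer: 1345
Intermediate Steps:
W(x, O) = O²
X(Q, J) = Q²
81*W(2², 4) + X(7, -7) = 81*4² + 7² = 81*16 + 49 = 1296 + 49 = 1345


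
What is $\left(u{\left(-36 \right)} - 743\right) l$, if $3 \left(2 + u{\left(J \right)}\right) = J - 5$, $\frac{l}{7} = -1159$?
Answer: $\frac{18465188}{3} \approx 6.1551 \cdot 10^{6}$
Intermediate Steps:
$l = -8113$ ($l = 7 \left(-1159\right) = -8113$)
$u{\left(J \right)} = - \frac{11}{3} + \frac{J}{3}$ ($u{\left(J \right)} = -2 + \frac{J - 5}{3} = -2 + \frac{-5 + J}{3} = -2 + \left(- \frac{5}{3} + \frac{J}{3}\right) = - \frac{11}{3} + \frac{J}{3}$)
$\left(u{\left(-36 \right)} - 743\right) l = \left(\left(- \frac{11}{3} + \frac{1}{3} \left(-36\right)\right) - 743\right) \left(-8113\right) = \left(\left(- \frac{11}{3} - 12\right) - 743\right) \left(-8113\right) = \left(- \frac{47}{3} - 743\right) \left(-8113\right) = \left(- \frac{2276}{3}\right) \left(-8113\right) = \frac{18465188}{3}$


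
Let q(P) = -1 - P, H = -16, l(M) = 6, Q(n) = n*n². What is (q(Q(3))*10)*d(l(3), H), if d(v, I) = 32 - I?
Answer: -13440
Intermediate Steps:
Q(n) = n³
(q(Q(3))*10)*d(l(3), H) = ((-1 - 1*3³)*10)*(32 - 1*(-16)) = ((-1 - 1*27)*10)*(32 + 16) = ((-1 - 27)*10)*48 = -28*10*48 = -280*48 = -13440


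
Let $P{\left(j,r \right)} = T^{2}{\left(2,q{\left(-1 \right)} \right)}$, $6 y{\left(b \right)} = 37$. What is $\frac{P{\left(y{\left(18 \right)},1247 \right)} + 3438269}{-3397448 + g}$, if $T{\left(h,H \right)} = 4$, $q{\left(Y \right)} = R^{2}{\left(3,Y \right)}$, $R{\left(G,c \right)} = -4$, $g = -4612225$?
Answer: $- \frac{1146095}{2669891} \approx -0.42927$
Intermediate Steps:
$y{\left(b \right)} = \frac{37}{6}$ ($y{\left(b \right)} = \frac{1}{6} \cdot 37 = \frac{37}{6}$)
$q{\left(Y \right)} = 16$ ($q{\left(Y \right)} = \left(-4\right)^{2} = 16$)
$P{\left(j,r \right)} = 16$ ($P{\left(j,r \right)} = 4^{2} = 16$)
$\frac{P{\left(y{\left(18 \right)},1247 \right)} + 3438269}{-3397448 + g} = \frac{16 + 3438269}{-3397448 - 4612225} = \frac{3438285}{-8009673} = 3438285 \left(- \frac{1}{8009673}\right) = - \frac{1146095}{2669891}$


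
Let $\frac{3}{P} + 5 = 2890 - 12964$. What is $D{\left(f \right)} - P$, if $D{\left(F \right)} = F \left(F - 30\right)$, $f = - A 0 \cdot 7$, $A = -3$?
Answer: $\frac{3}{10079} \approx 0.00029765$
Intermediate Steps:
$f = 0$ ($f = - \left(-3\right) 0 \cdot 7 = - 0 \cdot 7 = \left(-1\right) 0 = 0$)
$D{\left(F \right)} = F \left(-30 + F\right)$
$P = - \frac{3}{10079}$ ($P = \frac{3}{-5 + \left(2890 - 12964\right)} = \frac{3}{-5 - 10074} = \frac{3}{-10079} = 3 \left(- \frac{1}{10079}\right) = - \frac{3}{10079} \approx -0.00029765$)
$D{\left(f \right)} - P = 0 \left(-30 + 0\right) - - \frac{3}{10079} = 0 \left(-30\right) + \frac{3}{10079} = 0 + \frac{3}{10079} = \frac{3}{10079}$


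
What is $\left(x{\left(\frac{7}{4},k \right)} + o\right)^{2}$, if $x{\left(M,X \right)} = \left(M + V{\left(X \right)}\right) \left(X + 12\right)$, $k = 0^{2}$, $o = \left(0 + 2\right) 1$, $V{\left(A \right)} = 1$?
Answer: $1225$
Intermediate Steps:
$o = 2$ ($o = 2 \cdot 1 = 2$)
$k = 0$
$x{\left(M,X \right)} = \left(1 + M\right) \left(12 + X\right)$ ($x{\left(M,X \right)} = \left(M + 1\right) \left(X + 12\right) = \left(1 + M\right) \left(12 + X\right)$)
$\left(x{\left(\frac{7}{4},k \right)} + o\right)^{2} = \left(\left(12 + 0 + 12 \cdot \frac{7}{4} + \frac{7}{4} \cdot 0\right) + 2\right)^{2} = \left(\left(12 + 0 + 21 + 0\right) + 2\right)^{2} = \left(33 + 2\right)^{2} = 35^{2} = 1225$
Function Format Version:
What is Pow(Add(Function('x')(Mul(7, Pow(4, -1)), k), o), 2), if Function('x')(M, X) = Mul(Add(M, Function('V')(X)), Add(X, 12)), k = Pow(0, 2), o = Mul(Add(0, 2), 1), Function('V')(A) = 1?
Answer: 1225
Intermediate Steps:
o = 2 (o = Mul(2, 1) = 2)
k = 0
Function('x')(M, X) = Mul(Add(1, M), Add(12, X)) (Function('x')(M, X) = Mul(Add(M, 1), Add(X, 12)) = Mul(Add(1, M), Add(12, X)))
Pow(Add(Function('x')(Mul(7, Pow(4, -1)), k), o), 2) = Pow(Add(Add(12, 0, Mul(12, Mul(7, Pow(4, -1))), Mul(Mul(7, Pow(4, -1)), 0)), 2), 2) = Pow(Add(Add(12, 0, Mul(12, Mul(7, Rational(1, 4))), Mul(Mul(7, Rational(1, 4)), 0)), 2), 2) = Pow(Add(Add(12, 0, Mul(12, Rational(7, 4)), Mul(Rational(7, 4), 0)), 2), 2) = Pow(Add(Add(12, 0, 21, 0), 2), 2) = Pow(Add(33, 2), 2) = Pow(35, 2) = 1225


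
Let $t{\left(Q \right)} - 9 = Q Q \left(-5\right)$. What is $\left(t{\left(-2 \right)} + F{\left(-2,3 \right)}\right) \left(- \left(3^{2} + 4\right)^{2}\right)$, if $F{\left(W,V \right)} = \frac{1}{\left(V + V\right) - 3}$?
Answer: $\frac{5408}{3} \approx 1802.7$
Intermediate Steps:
$t{\left(Q \right)} = 9 - 5 Q^{2}$ ($t{\left(Q \right)} = 9 + Q Q \left(-5\right) = 9 + Q^{2} \left(-5\right) = 9 - 5 Q^{2}$)
$F{\left(W,V \right)} = \frac{1}{-3 + 2 V}$ ($F{\left(W,V \right)} = \frac{1}{2 V - 3} = \frac{1}{-3 + 2 V}$)
$\left(t{\left(-2 \right)} + F{\left(-2,3 \right)}\right) \left(- \left(3^{2} + 4\right)^{2}\right) = \left(\left(9 - 5 \left(-2\right)^{2}\right) + \frac{1}{-3 + 2 \cdot 3}\right) \left(- \left(3^{2} + 4\right)^{2}\right) = \left(\left(9 - 20\right) + \frac{1}{-3 + 6}\right) \left(- \left(9 + 4\right)^{2}\right) = \left(\left(9 - 20\right) + \frac{1}{3}\right) \left(- 13^{2}\right) = \left(-11 + \frac{1}{3}\right) \left(\left(-1\right) 169\right) = \left(- \frac{32}{3}\right) \left(-169\right) = \frac{5408}{3}$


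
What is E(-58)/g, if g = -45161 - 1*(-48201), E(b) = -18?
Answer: -9/1520 ≈ -0.0059211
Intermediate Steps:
g = 3040 (g = -45161 + 48201 = 3040)
E(-58)/g = -18/3040 = -18*1/3040 = -9/1520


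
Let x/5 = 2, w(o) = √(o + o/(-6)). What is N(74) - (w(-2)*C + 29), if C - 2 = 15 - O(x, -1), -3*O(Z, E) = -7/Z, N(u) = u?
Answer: 45 - 503*I*√15/90 ≈ 45.0 - 21.646*I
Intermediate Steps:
w(o) = √30*√o/6 (w(o) = √(o + o*(-⅙)) = √(o - o/6) = √(5*o/6) = √30*√o/6)
x = 10 (x = 5*2 = 10)
O(Z, E) = 7/(3*Z) (O(Z, E) = -(-7)/(3*Z) = 7/(3*Z))
C = 503/30 (C = 2 + (15 - 7/(3*10)) = 2 + (15 - 1*7/30) = 2 + (15 - 7/30) = 2 + 443/30 = 503/30 ≈ 16.767)
N(74) - (w(-2)*C + 29) = 74 - ((√30*√(-2)/6)*(503/30) + 29) = 74 - ((√30*(I*√2)/6)*(503/30) + 29) = 74 - ((I*√15/3)*(503/30) + 29) = 74 - (503*I*√15/90 + 29) = 74 - (29 + 503*I*√15/90) = 74 + (-29 - 503*I*√15/90) = 45 - 503*I*√15/90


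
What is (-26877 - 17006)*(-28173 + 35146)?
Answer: -305996159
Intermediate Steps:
(-26877 - 17006)*(-28173 + 35146) = -43883*6973 = -305996159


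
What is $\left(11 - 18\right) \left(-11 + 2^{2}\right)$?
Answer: $49$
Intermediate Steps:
$\left(11 - 18\right) \left(-11 + 2^{2}\right) = - 7 \left(-11 + 4\right) = \left(-7\right) \left(-7\right) = 49$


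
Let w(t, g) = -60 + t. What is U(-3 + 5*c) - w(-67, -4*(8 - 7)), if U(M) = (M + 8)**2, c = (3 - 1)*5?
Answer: 3152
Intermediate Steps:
c = 10 (c = 2*5 = 10)
U(M) = (8 + M)**2
U(-3 + 5*c) - w(-67, -4*(8 - 7)) = (8 + (-3 + 5*10))**2 - (-60 - 67) = (8 + (-3 + 50))**2 - 1*(-127) = (8 + 47)**2 + 127 = 55**2 + 127 = 3025 + 127 = 3152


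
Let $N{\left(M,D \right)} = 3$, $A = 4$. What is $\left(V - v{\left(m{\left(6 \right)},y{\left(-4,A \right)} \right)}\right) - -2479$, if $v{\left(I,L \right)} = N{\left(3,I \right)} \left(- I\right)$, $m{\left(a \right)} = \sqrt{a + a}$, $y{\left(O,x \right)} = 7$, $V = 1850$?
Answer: $4329 + 6 \sqrt{3} \approx 4339.4$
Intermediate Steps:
$m{\left(a \right)} = \sqrt{2} \sqrt{a}$ ($m{\left(a \right)} = \sqrt{2 a} = \sqrt{2} \sqrt{a}$)
$v{\left(I,L \right)} = - 3 I$ ($v{\left(I,L \right)} = 3 \left(- I\right) = - 3 I$)
$\left(V - v{\left(m{\left(6 \right)},y{\left(-4,A \right)} \right)}\right) - -2479 = \left(1850 - - 3 \sqrt{2} \sqrt{6}\right) - -2479 = \left(1850 - - 3 \cdot 2 \sqrt{3}\right) + 2479 = \left(1850 - - 6 \sqrt{3}\right) + 2479 = \left(1850 + 6 \sqrt{3}\right) + 2479 = 4329 + 6 \sqrt{3}$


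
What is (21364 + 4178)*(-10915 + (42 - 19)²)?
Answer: -265279212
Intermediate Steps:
(21364 + 4178)*(-10915 + (42 - 19)²) = 25542*(-10915 + 23²) = 25542*(-10915 + 529) = 25542*(-10386) = -265279212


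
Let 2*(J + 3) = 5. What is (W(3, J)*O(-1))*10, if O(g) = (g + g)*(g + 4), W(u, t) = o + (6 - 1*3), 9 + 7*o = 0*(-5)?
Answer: -720/7 ≈ -102.86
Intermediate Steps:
J = -½ (J = -3 + (½)*5 = -3 + 5/2 = -½ ≈ -0.50000)
o = -9/7 (o = -9/7 + (0*(-5))/7 = -9/7 + (⅐)*0 = -9/7 + 0 = -9/7 ≈ -1.2857)
W(u, t) = 12/7 (W(u, t) = -9/7 + (6 - 1*3) = -9/7 + (6 - 3) = -9/7 + 3 = 12/7)
O(g) = 2*g*(4 + g) (O(g) = (2*g)*(4 + g) = 2*g*(4 + g))
(W(3, J)*O(-1))*10 = (12*(2*(-1)*(4 - 1))/7)*10 = (12*(2*(-1)*3)/7)*10 = ((12/7)*(-6))*10 = -72/7*10 = -720/7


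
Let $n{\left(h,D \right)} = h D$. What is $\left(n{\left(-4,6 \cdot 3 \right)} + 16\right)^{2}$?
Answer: $3136$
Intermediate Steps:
$n{\left(h,D \right)} = D h$
$\left(n{\left(-4,6 \cdot 3 \right)} + 16\right)^{2} = \left(6 \cdot 3 \left(-4\right) + 16\right)^{2} = \left(18 \left(-4\right) + 16\right)^{2} = \left(-72 + 16\right)^{2} = \left(-56\right)^{2} = 3136$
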